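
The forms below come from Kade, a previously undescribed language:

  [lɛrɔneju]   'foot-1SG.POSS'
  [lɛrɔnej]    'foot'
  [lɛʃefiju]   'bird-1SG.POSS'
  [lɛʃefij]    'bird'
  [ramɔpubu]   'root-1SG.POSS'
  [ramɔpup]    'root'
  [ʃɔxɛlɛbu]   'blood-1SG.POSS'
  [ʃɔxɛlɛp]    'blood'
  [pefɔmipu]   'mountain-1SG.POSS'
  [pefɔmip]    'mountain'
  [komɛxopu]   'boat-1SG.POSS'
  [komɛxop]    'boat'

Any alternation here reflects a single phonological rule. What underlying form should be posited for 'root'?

The root 'root' surfaces as [ramɔpubu] and [ramɔpup], with a stem-final [b] ~ [p] alternation.
Compare 'boat', with invariant [p] in [komɛxopu] and [komɛxop]: an analysis with underlying /p/ and a rule producing [b] before the 1SG.POSS suffix would wrongly predict alternation here too.
The underlying segment must be /b/; voiced obstruents become voiceless word-finally, yielding [p] there.
The underlying form of 'root' is therefore /ramɔpub/.

/ramɔpub/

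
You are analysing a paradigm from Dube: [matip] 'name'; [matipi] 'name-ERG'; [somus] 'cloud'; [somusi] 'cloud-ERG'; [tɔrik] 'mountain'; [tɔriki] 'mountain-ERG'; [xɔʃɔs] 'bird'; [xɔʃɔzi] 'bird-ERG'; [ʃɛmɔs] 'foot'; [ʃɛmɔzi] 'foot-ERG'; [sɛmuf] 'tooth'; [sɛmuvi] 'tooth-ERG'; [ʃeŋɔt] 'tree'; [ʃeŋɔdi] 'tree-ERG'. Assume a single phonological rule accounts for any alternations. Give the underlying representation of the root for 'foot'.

/ʃɛmɔz/

'foot' shows [s] ~ [z] at the end of the stem ([ʃɛmɔs] vs [ʃɛmɔzi]).
Compare 'cloud', with invariant [s] in [somus] and [somusi]: an analysis with underlying /s/ and a rule producing [z] before the ERG suffix would wrongly predict alternation here too.
The alternation reflects word-final obstruent devoicing: voiced obstruents become voiceless word-finally. /z/ is underlying.
Hence 'foot' is /ʃɛmɔz/ underlyingly.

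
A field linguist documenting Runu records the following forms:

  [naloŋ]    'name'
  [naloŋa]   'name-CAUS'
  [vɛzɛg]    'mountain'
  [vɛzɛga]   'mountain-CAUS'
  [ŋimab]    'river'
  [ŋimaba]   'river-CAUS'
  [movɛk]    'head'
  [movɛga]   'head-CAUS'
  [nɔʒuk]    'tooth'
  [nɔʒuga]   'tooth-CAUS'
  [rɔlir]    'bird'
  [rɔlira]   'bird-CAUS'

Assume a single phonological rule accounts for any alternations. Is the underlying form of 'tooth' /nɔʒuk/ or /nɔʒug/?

/nɔʒuk/

'tooth' shows [k] ~ [g] at the end of the stem ([nɔʒuk] vs [nɔʒuga]).
But 'mountain' keeps [g] in both environments ([vɛzɛg], [vɛzɛga]), so there is no rule changing /g/ to [k] in isolation.
So /k/ is underlying, and a rule of intervocalic voicing — voiceless stops become voiced between vowels — gives [g].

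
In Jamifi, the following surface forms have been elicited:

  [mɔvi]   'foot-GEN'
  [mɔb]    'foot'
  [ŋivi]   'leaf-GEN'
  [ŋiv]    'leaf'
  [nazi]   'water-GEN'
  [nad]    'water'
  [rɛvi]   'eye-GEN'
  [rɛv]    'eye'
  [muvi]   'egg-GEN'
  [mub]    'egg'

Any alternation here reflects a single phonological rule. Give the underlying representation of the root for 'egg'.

The root 'egg' surfaces as [muvi] and [mub], with a stem-final [v] ~ [b] alternation.
Compare 'leaf', with invariant [v] in [ŋivi] and [ŋiv]: an analysis with underlying /v/ and a rule producing [b] in isolation would wrongly predict alternation here too.
The underlying segment must be /b/; voiced stops become fricatives between vowels, yielding [v] there.

/mub/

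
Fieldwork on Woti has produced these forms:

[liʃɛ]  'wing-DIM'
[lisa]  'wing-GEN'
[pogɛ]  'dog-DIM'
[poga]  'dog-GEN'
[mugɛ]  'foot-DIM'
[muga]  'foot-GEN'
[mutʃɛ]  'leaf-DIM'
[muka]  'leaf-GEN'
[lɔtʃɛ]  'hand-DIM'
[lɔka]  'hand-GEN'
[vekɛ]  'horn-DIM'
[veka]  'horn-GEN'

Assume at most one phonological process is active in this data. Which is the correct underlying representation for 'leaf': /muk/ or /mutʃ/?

'leaf' shows [tʃ] ~ [k] at the end of the stem ([mutʃɛ] vs [muka]).
Compare 'horn', with invariant [k] in [vekɛ] and [veka]: an analysis with underlying /k/ and a rule producing [tʃ] before the DIM suffix would wrongly predict alternation here too.
So /tʃ/ is underlying, and a rule of depalatalization — palato-alveolar /tʃ/ and /ʃ/ become [k] and [s] when no front vowel follows — gives [k].

/mutʃ/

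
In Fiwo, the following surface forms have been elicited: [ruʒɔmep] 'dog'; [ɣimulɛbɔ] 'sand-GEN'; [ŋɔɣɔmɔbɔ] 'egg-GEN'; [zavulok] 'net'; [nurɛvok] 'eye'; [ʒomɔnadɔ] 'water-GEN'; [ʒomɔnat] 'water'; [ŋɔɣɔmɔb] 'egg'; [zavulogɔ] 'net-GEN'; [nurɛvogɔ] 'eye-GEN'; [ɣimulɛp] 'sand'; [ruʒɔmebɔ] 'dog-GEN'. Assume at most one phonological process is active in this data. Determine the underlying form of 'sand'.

/ɣimulɛp/

The stem for 'sand' ends in [p] in [ɣimulɛp] but [b] in [ɣimulɛbɔ].
The stem 'egg' ([ŋɔɣɔmɔb], [ŋɔɣɔmɔbɔ]) shows [b] unchanged in both environments, so [b] cannot be basic with [p] derived in isolation.
The underlying segment must be /p/; voiceless stops become voiced between vowels, yielding [b] there.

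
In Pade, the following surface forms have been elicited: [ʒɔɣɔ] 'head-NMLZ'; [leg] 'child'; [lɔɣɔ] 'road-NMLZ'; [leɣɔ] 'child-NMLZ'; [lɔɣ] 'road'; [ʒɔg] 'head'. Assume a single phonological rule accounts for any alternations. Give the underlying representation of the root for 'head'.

/ʒɔg/

The root 'head' surfaces as [ʒɔɣɔ] and [ʒɔg], with a stem-final [ɣ] ~ [g] alternation.
If /ɣ/ were underlying and a rule turned it into [g] in isolation, 'road' would also alternate; but it has [ɣ] in both [lɔɣɔ] and [lɔɣ].
Therefore /g/ is basic and [ɣ] is derived by intervocalic spirantization (voiced stops become fricatives between vowels).
The underlying form of 'head' is therefore /ʒɔg/.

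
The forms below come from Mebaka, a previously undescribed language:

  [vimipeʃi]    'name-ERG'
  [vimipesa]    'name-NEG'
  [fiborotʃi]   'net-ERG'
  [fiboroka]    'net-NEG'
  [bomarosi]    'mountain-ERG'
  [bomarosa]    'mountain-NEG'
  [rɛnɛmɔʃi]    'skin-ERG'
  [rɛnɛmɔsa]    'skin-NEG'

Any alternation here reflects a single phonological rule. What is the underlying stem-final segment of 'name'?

/ʃ/

'name' shows [ʃ] ~ [s] at the end of the stem ([vimipeʃi] vs [vimipesa]).
The stem 'mountain' ([bomarosi], [bomarosa]) shows [s] unchanged in both environments, so [s] cannot be basic with [ʃ] derived before the ERG suffix.
The underlying segment must be /ʃ/; palato-alveolar /tʃ/ and /ʃ/ become [k] and [s] when no front vowel follows, yielding [s] there.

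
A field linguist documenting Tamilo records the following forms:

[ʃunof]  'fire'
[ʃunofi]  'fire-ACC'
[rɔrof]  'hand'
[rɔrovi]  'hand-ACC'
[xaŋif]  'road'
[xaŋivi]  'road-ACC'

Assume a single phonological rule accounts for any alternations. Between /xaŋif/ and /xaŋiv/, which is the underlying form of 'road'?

The stem for 'road' ends in [f] in [xaŋif] but [v] in [xaŋivi].
But 'fire' keeps [f] in both environments ([ʃunof], [ʃunofi]), so there is no rule changing /f/ to [v] before the ACC suffix.
The alternation reflects word-final obstruent devoicing: voiced obstruents become voiceless word-finally. /v/ is underlying.

/xaŋiv/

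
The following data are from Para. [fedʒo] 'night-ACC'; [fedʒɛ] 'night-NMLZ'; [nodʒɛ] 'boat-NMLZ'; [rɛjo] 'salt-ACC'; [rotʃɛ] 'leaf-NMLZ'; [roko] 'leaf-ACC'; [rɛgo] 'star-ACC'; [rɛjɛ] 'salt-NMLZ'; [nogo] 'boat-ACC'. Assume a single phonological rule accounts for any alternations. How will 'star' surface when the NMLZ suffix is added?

[rɛdʒɛ]

The stem for 'boat' ends in [g] in [nogo] but [dʒ] in [nodʒɛ].
Compare 'night', with invariant [dʒ] in [fedʒo] and [fedʒɛ]: an analysis with underlying /dʒ/ and a rule producing [g] before the ACC suffix would wrongly predict alternation here too.
The underlying segment must be /g/; /k/ and /g/ become palato-alveolar [tʃ] and [dʒ] before a front vowel, yielding [dʒ] there.
The one attested form of 'star', [rɛgo], shows underlying /rɛg/. Applying the same rule before a front vowel gives [rɛdʒɛ].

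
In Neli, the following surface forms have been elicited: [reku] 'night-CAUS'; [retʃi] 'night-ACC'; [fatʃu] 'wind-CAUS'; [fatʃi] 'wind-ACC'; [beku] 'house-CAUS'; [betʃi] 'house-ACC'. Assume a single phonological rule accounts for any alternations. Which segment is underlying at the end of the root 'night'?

/k/

The root 'night' surfaces as [reku] and [retʃi], with a stem-final [k] ~ [tʃ] alternation.
The stem 'wind' ([fatʃu], [fatʃi]) shows [tʃ] unchanged in both environments, so [tʃ] cannot be basic with [k] derived before the CAUS suffix.
So /k/ is underlying, and a rule of palatalization before a front vowel — /k/ becomes palato-alveolar [tʃ] before a front vowel — gives [tʃ].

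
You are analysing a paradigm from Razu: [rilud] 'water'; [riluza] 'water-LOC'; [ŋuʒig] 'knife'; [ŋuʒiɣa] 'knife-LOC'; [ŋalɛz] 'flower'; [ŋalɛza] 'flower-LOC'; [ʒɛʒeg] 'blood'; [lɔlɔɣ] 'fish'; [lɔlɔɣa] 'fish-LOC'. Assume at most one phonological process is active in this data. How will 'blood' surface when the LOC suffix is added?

The stem for 'knife' ends in [g] in [ŋuʒig] but [ɣ] in [ŋuʒiɣa].
The stem 'fish' ([lɔlɔɣ], [lɔlɔɣa]) shows [ɣ] unchanged in both environments, so [ɣ] cannot be basic with [g] derived in isolation.
Therefore /g/ is basic and [ɣ] is derived by intervocalic spirantization (voiced stops become fricatives between vowels).
The one attested form of 'blood', [ʒɛʒeg], shows underlying /ʒɛʒeg/. Applying the same rule between vowels gives [ʒɛʒeɣa].

[ʒɛʒeɣa]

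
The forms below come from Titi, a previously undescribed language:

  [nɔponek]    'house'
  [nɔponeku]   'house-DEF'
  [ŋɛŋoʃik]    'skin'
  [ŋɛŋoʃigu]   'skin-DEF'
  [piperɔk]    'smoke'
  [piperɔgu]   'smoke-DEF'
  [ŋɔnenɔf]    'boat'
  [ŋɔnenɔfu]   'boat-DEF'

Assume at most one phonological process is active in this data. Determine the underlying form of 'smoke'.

/piperɔg/

In [piperɔk] and [piperɔgu] the final segment of 'smoke' alternates: [k] ~ [g].
The stem 'house' ([nɔponek], [nɔponeku]) shows [k] unchanged in both environments, so [k] cannot be basic with [g] derived before the DEF suffix.
The underlying segment must be /g/; voiced obstruents become voiceless word-finally, yielding [k] there.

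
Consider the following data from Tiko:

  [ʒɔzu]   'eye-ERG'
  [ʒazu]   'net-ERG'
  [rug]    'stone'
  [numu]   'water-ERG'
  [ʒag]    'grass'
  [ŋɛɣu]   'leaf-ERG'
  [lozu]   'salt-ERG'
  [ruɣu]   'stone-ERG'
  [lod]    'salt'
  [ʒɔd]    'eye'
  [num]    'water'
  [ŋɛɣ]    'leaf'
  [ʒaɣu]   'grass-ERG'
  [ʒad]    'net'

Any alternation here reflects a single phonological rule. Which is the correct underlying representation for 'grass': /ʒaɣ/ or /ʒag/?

In [ʒag] and [ʒaɣu] the final segment of 'grass' alternates: [g] ~ [ɣ].
If /ɣ/ were underlying and a rule turned it into [g] in isolation, 'leaf' would also alternate; but it has [ɣ] in both [ŋɛɣ] and [ŋɛɣu].
Therefore /g/ is basic and [ɣ] is derived by intervocalic spirantization (voiced stops become fricatives between vowels).

/ʒag/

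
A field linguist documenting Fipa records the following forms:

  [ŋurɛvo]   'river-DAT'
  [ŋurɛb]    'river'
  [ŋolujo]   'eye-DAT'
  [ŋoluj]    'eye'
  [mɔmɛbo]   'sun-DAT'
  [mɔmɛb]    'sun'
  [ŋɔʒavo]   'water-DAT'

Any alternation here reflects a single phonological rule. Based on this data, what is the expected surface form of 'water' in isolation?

The root 'river' surfaces as [ŋurɛvo] and [ŋurɛb], with a stem-final [v] ~ [b] alternation.
Compare 'sun', with invariant [b] in [mɔmɛbo] and [mɔmɛb]: an analysis with underlying /b/ and a rule producing [v] before the DAT suffix would wrongly predict alternation here too.
So /v/ is underlying, and a rule of word-final hardening — voiced fricatives become stops word-finally — gives [b].
From [ŋɔʒavo] the stem 'water' is /ŋɔʒav/; word-finally this yields [ŋɔʒab].

[ŋɔʒab]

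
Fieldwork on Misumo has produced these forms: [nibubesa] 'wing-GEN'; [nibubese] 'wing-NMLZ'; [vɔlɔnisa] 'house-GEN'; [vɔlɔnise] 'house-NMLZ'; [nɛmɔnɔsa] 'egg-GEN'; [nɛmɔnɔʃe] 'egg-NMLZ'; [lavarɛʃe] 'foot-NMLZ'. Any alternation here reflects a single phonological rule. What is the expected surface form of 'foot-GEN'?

'egg' shows [s] ~ [ʃ] at the end of the stem ([nɛmɔnɔsa] vs [nɛmɔnɔʃe]).
If /s/ were underlying and a rule turned it into [ʃ] before the NMLZ suffix, 'house' would also alternate; but it has [s] in both [vɔlɔnisa] and [vɔlɔnise].
So /ʃ/ is underlying, and a rule of depalatalization — palato-alveolar /ʃ/ becomes [s] when no front vowel follows — gives [s].
The one attested form of 'foot', [lavarɛʃe], shows underlying /lavarɛʃ/. Applying the same rule when no front vowel follows gives [lavarɛsa].

[lavarɛsa]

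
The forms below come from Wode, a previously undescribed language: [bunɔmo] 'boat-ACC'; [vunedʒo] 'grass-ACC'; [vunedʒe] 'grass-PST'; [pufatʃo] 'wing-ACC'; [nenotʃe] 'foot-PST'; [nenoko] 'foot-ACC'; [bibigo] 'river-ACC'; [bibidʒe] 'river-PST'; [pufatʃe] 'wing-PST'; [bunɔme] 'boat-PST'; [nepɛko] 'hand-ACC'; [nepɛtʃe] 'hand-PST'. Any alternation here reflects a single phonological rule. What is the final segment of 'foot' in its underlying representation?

/k/

'foot' shows [k] ~ [tʃ] at the end of the stem ([nenoko] vs [nenotʃe]).
The stem 'wing' ([pufatʃo], [pufatʃe]) shows [tʃ] unchanged in both environments, so [tʃ] cannot be basic with [k] derived before the ACC suffix.
Therefore /k/ is basic and [tʃ] is derived by palatalization before a front vowel (/k/ and /g/ become palato-alveolar [tʃ] and [dʒ] before a front vowel).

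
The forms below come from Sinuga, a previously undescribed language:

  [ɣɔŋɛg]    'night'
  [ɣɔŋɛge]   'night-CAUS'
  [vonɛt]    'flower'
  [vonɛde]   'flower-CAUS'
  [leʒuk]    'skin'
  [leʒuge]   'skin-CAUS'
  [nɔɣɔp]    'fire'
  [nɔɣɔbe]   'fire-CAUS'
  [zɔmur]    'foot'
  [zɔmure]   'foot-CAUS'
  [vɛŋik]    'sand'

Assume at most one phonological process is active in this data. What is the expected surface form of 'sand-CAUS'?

The stem for 'skin' ends in [k] in [leʒuk] but [g] in [leʒuge].
But 'night' keeps [g] in both environments ([ɣɔŋɛg], [ɣɔŋɛge]), so there is no rule changing /g/ to [k] in isolation.
The underlying segment must be /k/; voiceless stops become voiced between vowels, yielding [g] there.
From [vɛŋik] the stem 'sand' is /vɛŋik/; between vowels this yields [vɛŋige].

[vɛŋige]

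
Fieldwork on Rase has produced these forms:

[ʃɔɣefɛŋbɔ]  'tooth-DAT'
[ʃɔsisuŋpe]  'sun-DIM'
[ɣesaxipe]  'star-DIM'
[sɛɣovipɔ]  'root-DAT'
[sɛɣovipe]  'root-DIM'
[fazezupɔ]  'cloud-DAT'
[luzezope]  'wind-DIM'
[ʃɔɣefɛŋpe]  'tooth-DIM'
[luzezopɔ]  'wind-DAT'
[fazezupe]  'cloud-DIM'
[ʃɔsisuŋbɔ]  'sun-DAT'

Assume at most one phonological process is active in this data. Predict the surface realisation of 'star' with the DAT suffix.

[ɣesaxipɔ]

The DAT suffix surfaces as [-bɔ] and [-pɔ], depending on the final segment of the stem.
By contrast the DIM suffix keeps its initial [p] throughout — that segment must be underlying.
The DAT suffix is therefore /-bɔ/ underlyingly, with post-vocalic devoicing: voiced stops become voiceless after a vowel.
After 'star', which ends in a vowel, the suffix surfaces as [-pɔ], giving [ɣesaxipɔ].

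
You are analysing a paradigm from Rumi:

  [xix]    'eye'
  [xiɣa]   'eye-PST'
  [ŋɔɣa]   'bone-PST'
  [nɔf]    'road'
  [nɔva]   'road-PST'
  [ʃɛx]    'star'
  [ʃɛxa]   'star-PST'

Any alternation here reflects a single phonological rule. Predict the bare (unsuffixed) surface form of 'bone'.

[ŋɔx]

'eye' shows [x] ~ [ɣ] at the end of the stem ([xix] vs [xiɣa]).
But 'star' keeps [x] in both environments ([ʃɛx], [ʃɛxa]), so there is no rule changing /x/ to [ɣ] before the PST suffix.
Therefore /ɣ/ is basic and [x] is derived by word-final obstruent devoicing (voiced obstruents become voiceless word-finally).
From [ŋɔɣa] the stem 'bone' is /ŋɔɣ/; word-finally this yields [ŋɔx].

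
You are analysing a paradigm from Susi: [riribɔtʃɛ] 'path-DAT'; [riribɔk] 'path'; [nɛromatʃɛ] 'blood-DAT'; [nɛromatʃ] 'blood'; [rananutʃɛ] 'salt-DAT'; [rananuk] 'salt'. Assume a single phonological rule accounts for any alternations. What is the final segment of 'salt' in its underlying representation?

/k/

The root 'salt' surfaces as [rananutʃɛ] and [rananuk], with a stem-final [tʃ] ~ [k] alternation.
But 'blood' keeps [tʃ] in both environments ([nɛromatʃɛ], [nɛromatʃ]), so there is no rule changing /tʃ/ to [k] in isolation.
The underlying segment must be /k/; /k/ becomes palato-alveolar [tʃ] before a front vowel, yielding [tʃ] there.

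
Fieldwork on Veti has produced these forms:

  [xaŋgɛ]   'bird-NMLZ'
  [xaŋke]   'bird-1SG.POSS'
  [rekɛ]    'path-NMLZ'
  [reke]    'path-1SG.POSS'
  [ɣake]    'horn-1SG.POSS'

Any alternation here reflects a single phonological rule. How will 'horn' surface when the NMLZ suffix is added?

The NMLZ suffix surfaces as [-gɛ] and [-kɛ], depending on the final segment of the stem.
By contrast the 1SG.POSS suffix keeps its initial [k] throughout — that segment must be underlying.
The NMLZ suffix is therefore /-gɛ/ underlyingly, with post-vocalic devoicing: voiced stops become voiceless after a vowel.
After 'horn', which ends in a vowel, the suffix surfaces as [-kɛ], giving [ɣakɛ].

[ɣakɛ]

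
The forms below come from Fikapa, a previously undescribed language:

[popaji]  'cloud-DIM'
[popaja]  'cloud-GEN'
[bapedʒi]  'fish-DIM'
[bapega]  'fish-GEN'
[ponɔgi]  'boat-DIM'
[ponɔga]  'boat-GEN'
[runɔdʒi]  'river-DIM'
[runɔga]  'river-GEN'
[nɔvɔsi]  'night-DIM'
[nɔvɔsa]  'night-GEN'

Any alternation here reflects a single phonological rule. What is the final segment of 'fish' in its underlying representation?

/dʒ/

The stem for 'fish' ends in [dʒ] in [bapedʒi] but [g] in [bapega].
But 'boat' keeps [g] in both environments ([ponɔgi], [ponɔga]), so there is no rule changing /g/ to [dʒ] before the DIM suffix.
The underlying segment must be /dʒ/; palato-alveolar /dʒ/ becomes [g] when no front vowel follows, yielding [g] there.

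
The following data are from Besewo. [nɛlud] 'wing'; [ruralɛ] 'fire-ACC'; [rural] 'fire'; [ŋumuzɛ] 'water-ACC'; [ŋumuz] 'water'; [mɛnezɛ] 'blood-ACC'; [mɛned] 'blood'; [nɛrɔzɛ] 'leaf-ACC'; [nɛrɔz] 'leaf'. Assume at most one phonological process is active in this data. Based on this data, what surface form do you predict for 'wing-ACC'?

[nɛluzɛ]

The stem for 'blood' ends in [z] in [mɛnezɛ] but [d] in [mɛned].
But 'water' keeps [z] in both environments ([ŋumuzɛ], [ŋumuz]), so there is no rule changing /z/ to [d] in isolation.
So /d/ is underlying, and a rule of intervocalic spirantization — voiced stops become fricatives between vowels — gives [z].
From [nɛlud] the stem 'wing' is /nɛlud/; between vowels this yields [nɛluzɛ].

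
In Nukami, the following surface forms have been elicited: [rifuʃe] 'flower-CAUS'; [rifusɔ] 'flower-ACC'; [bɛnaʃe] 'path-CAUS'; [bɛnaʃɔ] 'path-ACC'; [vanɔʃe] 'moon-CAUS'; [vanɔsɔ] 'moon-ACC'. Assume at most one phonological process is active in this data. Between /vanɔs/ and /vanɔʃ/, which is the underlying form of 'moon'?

/vanɔs/

In [vanɔʃe] and [vanɔsɔ] the final segment of 'moon' alternates: [ʃ] ~ [s].
Compare 'path', with invariant [ʃ] in [bɛnaʃe] and [bɛnaʃɔ]: an analysis with underlying /ʃ/ and a rule producing [s] before the ACC suffix would wrongly predict alternation here too.
The underlying segment must be /s/; /s/ becomes palato-alveolar [ʃ] before a front vowel, yielding [ʃ] there.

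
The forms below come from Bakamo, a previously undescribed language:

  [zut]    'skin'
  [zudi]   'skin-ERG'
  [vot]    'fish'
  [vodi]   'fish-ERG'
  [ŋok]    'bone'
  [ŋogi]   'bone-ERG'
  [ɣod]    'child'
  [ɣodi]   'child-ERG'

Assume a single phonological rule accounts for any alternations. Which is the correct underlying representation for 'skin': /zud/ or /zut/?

/zut/

In [zut] and [zudi] the final segment of 'skin' alternates: [t] ~ [d].
Compare 'child', with invariant [d] in [ɣod] and [ɣodi]: an analysis with underlying /d/ and a rule producing [t] in isolation would wrongly predict alternation here too.
So /t/ is underlying, and a rule of intervocalic voicing — voiceless stops become voiced between vowels — gives [d].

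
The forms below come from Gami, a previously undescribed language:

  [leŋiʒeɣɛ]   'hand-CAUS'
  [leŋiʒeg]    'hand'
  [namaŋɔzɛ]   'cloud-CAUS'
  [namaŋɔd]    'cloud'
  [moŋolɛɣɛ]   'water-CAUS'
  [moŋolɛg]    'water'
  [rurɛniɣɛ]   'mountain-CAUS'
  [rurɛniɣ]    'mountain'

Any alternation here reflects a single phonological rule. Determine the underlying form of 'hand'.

/leŋiʒeg/

In [leŋiʒeɣɛ] and [leŋiʒeg] the final segment of 'hand' alternates: [ɣ] ~ [g].
Compare 'mountain', with invariant [ɣ] in [rurɛniɣɛ] and [rurɛniɣ]: an analysis with underlying /ɣ/ and a rule producing [g] in isolation would wrongly predict alternation here too.
The alternation reflects intervocalic spirantization: voiced stops become fricatives between vowels. /g/ is underlying.
Hence 'hand' is /leŋiʒeg/ underlyingly.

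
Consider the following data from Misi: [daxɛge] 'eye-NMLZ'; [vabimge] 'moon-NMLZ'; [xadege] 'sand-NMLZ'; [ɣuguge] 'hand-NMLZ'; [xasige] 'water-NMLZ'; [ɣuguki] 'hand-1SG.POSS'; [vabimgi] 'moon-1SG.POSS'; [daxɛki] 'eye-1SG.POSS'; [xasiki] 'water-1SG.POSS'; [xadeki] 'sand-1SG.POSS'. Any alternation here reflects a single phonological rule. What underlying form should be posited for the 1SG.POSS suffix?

The 1SG.POSS morpheme has two allomorphs, [-gi] and [-ki].
The NMLZ suffix, which begins with [g], is invariant after every stem; so [g] is not altered by any rule here.
So the underlying form is /-ki/, and voiceless stops become voiced after a nasal.

/-ki/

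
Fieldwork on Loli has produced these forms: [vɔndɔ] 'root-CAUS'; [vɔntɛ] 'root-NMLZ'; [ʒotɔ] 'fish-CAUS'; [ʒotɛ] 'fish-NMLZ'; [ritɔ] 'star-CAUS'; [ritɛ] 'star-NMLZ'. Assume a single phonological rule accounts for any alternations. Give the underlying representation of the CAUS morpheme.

The CAUS morpheme has two allomorphs, [-dɔ] and [-tɔ].
By contrast the NMLZ suffix keeps its initial [t] throughout — that segment must be underlying.
So the underlying form is /-dɔ/, and voiced stops become voiceless after a vowel.

/-dɔ/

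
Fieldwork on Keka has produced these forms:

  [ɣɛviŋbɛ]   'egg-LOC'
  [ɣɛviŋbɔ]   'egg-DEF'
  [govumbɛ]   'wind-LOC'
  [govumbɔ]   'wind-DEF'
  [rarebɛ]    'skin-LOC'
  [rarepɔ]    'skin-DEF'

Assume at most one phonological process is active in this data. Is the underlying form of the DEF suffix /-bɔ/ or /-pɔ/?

/-pɔ/

The DEF morpheme has two allomorphs, [-bɔ] and [-pɔ].
The LOC suffix, which begins with [b], is invariant after every stem; so [b] is not altered by any rule here.
So the underlying form is /-pɔ/, and voiceless stops become voiced after a nasal.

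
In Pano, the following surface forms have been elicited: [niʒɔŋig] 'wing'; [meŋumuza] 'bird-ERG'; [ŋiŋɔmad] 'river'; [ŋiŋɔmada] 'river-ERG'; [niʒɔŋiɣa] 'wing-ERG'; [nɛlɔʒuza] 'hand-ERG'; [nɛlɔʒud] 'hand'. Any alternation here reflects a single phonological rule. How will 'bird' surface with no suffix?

[meŋumud]

'hand' shows [d] ~ [z] at the end of the stem ([nɛlɔʒud] vs [nɛlɔʒuza]).
But 'river' keeps [d] in both environments ([ŋiŋɔmad], [ŋiŋɔmada]), so there is no rule changing /d/ to [z] before the ERG suffix.
The alternation reflects word-final hardening: voiced fricatives become stops word-finally. /z/ is underlying.
The one attested form of 'bird', [meŋumuza], shows underlying /meŋumuz/. Applying the same rule word-finally gives [meŋumud].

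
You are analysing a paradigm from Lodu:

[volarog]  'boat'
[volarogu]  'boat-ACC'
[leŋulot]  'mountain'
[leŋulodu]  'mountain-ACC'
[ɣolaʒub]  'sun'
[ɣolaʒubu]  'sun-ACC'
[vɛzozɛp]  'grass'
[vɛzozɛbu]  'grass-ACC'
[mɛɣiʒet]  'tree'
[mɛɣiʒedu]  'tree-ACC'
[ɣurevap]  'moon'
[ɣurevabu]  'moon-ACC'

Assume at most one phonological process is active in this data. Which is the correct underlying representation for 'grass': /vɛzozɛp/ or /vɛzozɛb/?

/vɛzozɛp/

The root 'grass' surfaces as [vɛzozɛp] and [vɛzozɛbu], with a stem-final [p] ~ [b] alternation.
The stem 'sun' ([ɣolaʒub], [ɣolaʒubu]) shows [b] unchanged in both environments, so [b] cannot be basic with [p] derived in isolation.
The underlying segment must be /p/; voiceless stops become voiced between vowels, yielding [b] there.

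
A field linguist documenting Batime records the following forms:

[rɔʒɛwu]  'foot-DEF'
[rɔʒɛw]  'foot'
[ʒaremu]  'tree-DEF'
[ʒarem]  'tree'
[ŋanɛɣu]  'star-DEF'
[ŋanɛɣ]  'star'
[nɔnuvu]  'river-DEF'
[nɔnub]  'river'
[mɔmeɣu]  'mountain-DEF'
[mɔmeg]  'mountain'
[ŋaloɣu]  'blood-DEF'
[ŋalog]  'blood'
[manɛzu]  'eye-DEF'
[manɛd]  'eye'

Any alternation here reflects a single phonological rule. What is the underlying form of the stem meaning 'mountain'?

/mɔmeg/

The stem for 'mountain' ends in [ɣ] in [mɔmeɣu] but [g] in [mɔmeg].
But 'star' keeps [ɣ] in both environments ([ŋanɛɣu], [ŋanɛɣ]), so there is no rule changing /ɣ/ to [g] in isolation.
The alternation reflects intervocalic spirantization: voiced stops become fricatives between vowels. /g/ is underlying.
So 'mountain' = /mɔmeg/.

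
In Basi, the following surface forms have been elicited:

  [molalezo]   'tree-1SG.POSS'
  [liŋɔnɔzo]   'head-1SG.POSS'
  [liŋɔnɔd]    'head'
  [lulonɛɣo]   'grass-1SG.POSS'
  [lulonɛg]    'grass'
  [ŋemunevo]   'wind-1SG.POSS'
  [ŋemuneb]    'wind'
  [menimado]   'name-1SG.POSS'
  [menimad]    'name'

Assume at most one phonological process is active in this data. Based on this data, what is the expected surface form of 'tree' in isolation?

The stem for 'head' ends in [z] in [liŋɔnɔzo] but [d] in [liŋɔnɔd].
But 'name' keeps [d] in both environments ([menimado], [menimad]), so there is no rule changing /d/ to [z] before the 1SG.POSS suffix.
The underlying segment must be /z/; voiced fricatives become stops word-finally, yielding [d] there.
From [molalezo] the stem 'tree' is /molalez/; word-finally this yields [molaled].

[molaled]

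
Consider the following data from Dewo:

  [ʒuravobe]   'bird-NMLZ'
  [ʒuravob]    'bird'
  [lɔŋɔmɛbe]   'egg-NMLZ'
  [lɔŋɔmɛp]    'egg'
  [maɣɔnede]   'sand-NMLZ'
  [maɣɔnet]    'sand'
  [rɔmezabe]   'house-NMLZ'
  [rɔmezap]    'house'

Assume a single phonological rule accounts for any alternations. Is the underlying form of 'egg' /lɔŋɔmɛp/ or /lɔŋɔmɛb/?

/lɔŋɔmɛp/

'egg' shows [b] ~ [p] at the end of the stem ([lɔŋɔmɛbe] vs [lɔŋɔmɛp]).
If /b/ were underlying and a rule turned it into [p] in isolation, 'bird' would also alternate; but it has [b] in both [ʒuravobe] and [ʒuravob].
Therefore /p/ is basic and [b] is derived by intervocalic voicing (voiceless stops become voiced between vowels).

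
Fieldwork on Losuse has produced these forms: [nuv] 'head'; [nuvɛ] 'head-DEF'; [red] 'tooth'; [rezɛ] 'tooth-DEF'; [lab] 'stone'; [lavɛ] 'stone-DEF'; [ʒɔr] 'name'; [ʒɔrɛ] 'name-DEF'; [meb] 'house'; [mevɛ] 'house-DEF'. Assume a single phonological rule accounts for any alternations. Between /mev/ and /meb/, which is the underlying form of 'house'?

The root 'house' surfaces as [meb] and [mevɛ], with a stem-final [b] ~ [v] alternation.
If /v/ were underlying and a rule turned it into [b] in isolation, 'head' would also alternate; but it has [v] in both [nuv] and [nuvɛ].
The underlying segment must be /b/; voiced stops become fricatives between vowels, yielding [v] there.

/meb/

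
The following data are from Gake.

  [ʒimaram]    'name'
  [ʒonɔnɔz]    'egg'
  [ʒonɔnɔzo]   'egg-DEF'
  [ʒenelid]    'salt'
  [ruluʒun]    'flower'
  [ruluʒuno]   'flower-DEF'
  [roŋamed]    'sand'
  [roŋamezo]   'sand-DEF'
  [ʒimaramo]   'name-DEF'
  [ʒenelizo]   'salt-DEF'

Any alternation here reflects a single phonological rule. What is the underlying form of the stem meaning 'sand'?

'sand' shows [d] ~ [z] at the end of the stem ([roŋamed] vs [roŋamezo]).
Compare 'egg', with invariant [z] in [ʒonɔnɔz] and [ʒonɔnɔzo]: an analysis with underlying /z/ and a rule producing [d] in isolation would wrongly predict alternation here too.
The alternation reflects intervocalic spirantization: voiced stops become fricatives between vowels. /d/ is underlying.
Hence 'sand' is /roŋamed/ underlyingly.

/roŋamed/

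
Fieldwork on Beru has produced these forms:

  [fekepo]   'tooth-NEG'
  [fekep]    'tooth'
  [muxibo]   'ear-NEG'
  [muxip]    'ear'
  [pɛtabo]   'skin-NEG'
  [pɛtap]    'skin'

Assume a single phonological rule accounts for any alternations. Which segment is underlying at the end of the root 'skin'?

/b/

In [pɛtabo] and [pɛtap] the final segment of 'skin' alternates: [b] ~ [p].
The stem 'tooth' ([fekepo], [fekep]) shows [p] unchanged in both environments, so [p] cannot be basic with [b] derived before the NEG suffix.
The alternation reflects word-final obstruent devoicing: voiced obstruents become voiceless word-finally. /b/ is underlying.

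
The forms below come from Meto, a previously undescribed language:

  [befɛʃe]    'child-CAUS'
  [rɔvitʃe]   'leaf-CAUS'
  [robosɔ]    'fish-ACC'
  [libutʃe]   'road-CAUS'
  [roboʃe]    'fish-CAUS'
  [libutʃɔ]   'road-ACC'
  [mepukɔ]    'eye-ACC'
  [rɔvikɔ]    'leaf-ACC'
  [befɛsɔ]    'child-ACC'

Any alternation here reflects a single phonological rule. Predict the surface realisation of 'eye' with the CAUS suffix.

[meputʃe]

The stem for 'leaf' ends in [tʃ] in [rɔvitʃe] but [k] in [rɔvikɔ].
But 'road' keeps [tʃ] in both environments ([libutʃe], [libutʃɔ]), so there is no rule changing /tʃ/ to [k] before the ACC suffix.
So /k/ is underlying, and a rule of palatalization before a front vowel — /k/ and /s/ become palato-alveolar [tʃ] and [ʃ] before a front vowel — gives [tʃ].
From [mepukɔ] the stem 'eye' is /mepuk/; before a front vowel this yields [meputʃe].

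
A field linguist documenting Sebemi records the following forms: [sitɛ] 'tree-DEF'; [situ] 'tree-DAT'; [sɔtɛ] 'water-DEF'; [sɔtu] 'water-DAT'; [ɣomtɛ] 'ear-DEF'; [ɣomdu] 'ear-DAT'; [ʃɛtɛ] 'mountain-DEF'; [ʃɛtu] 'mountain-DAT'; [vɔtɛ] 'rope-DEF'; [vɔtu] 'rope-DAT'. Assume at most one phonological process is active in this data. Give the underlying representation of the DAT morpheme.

The DAT morpheme has two allomorphs, [-du] and [-tu].
By contrast the DEF suffix keeps its initial [t] throughout — that segment must be underlying.
So the underlying form is /-du/, and voiced stops become voiceless after a vowel.

/-du/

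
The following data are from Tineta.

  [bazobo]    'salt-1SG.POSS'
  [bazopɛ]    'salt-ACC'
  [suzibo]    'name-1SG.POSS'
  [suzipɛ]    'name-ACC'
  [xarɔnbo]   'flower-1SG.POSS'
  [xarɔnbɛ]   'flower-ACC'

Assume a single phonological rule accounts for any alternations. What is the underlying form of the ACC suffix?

/-pɛ/

The ACC suffix surfaces as [-bɛ] and [-pɛ], depending on the final segment of the stem.
By contrast the 1SG.POSS suffix keeps its initial [b] throughout — that segment must be underlying.
So the underlying form is /-pɛ/, and voiceless stops become voiced after a nasal.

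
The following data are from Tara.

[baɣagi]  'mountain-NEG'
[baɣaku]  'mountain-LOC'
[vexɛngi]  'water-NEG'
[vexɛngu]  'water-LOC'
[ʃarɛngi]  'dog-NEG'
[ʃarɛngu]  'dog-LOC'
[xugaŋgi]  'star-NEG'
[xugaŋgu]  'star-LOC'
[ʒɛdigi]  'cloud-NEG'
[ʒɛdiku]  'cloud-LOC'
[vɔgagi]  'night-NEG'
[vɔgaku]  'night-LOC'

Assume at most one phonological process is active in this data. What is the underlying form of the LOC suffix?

/-ku/

The LOC morpheme has two allomorphs, [-gu] and [-ku].
The NEG suffix, which begins with [g], is invariant after every stem; so [g] is not altered by any rule here.
The LOC suffix is therefore /-ku/ underlyingly, with post-nasal voicing: voiceless stops become voiced after a nasal.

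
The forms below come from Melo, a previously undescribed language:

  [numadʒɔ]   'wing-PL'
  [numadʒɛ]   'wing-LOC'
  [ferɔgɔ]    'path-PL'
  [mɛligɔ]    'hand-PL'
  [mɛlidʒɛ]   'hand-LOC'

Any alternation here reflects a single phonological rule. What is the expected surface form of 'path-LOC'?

'hand' shows [g] ~ [dʒ] at the end of the stem ([mɛligɔ] vs [mɛlidʒɛ]).
The stem 'wing' ([numadʒɔ], [numadʒɛ]) shows [dʒ] unchanged in both environments, so [dʒ] cannot be basic with [g] derived before the PL suffix.
The alternation reflects palatalization before a front vowel: /g/ becomes palato-alveolar [dʒ] before a front vowel. /g/ is underlying.
From [ferɔgɔ] the stem 'path' is /ferɔg/; before a front vowel this yields [ferɔdʒɛ].

[ferɔdʒɛ]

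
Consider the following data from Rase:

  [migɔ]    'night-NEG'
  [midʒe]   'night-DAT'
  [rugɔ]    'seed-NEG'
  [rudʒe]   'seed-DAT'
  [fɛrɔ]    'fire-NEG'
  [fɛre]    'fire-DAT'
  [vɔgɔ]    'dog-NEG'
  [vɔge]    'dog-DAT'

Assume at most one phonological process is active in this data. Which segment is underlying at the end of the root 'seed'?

The stem for 'seed' ends in [g] in [rugɔ] but [dʒ] in [rudʒe].
But 'dog' keeps [g] in both environments ([vɔgɔ], [vɔge]), so there is no rule changing /g/ to [dʒ] before the DAT suffix.
The alternation reflects depalatalization: palato-alveolar /dʒ/ becomes [g] when no front vowel follows. /dʒ/ is underlying.

/dʒ/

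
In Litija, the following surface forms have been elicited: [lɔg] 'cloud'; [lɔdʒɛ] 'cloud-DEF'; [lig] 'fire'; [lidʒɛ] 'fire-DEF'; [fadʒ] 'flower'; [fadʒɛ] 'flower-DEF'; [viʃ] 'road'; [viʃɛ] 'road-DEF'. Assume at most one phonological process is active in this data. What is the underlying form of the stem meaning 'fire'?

/lig/

The stem for 'fire' ends in [g] in [lig] but [dʒ] in [lidʒɛ].
The stem 'flower' ([fadʒ], [fadʒɛ]) shows [dʒ] unchanged in both environments, so [dʒ] cannot be basic with [g] derived in isolation.
The underlying segment must be /g/; /g/ becomes palato-alveolar [dʒ] before a front vowel, yielding [dʒ] there.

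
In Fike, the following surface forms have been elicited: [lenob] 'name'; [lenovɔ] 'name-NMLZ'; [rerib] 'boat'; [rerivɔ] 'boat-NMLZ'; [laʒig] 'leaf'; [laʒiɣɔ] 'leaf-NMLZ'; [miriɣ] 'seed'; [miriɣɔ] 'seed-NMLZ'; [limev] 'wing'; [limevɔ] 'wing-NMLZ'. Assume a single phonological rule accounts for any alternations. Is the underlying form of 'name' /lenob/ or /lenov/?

/lenob/

The stem for 'name' ends in [b] in [lenob] but [v] in [lenovɔ].
If /v/ were underlying and a rule turned it into [b] in isolation, 'wing' would also alternate; but it has [v] in both [limev] and [limevɔ].
The alternation reflects intervocalic spirantization: voiced stops become fricatives between vowels. /b/ is underlying.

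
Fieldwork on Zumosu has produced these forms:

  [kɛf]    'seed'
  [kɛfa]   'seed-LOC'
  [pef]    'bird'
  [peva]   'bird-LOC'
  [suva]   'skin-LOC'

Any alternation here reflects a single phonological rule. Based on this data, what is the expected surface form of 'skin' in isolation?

The root 'bird' surfaces as [pef] and [peva], with a stem-final [f] ~ [v] alternation.
If /f/ were underlying and a rule turned it into [v] before the LOC suffix, 'seed' would also alternate; but it has [f] in both [kɛf] and [kɛfa].
Therefore /v/ is basic and [f] is derived by word-final obstruent devoicing (voiced obstruents become voiceless word-finally).
From [suva] the stem 'skin' is /suv/; word-finally this yields [suf].

[suf]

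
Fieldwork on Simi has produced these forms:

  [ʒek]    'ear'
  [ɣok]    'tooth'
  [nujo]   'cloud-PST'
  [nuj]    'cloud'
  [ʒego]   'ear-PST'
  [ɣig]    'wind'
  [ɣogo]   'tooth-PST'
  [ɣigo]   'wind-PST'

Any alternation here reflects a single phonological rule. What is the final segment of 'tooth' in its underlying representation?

/k/

In [ɣogo] and [ɣok] the final segment of 'tooth' alternates: [g] ~ [k].
If /g/ were underlying and a rule turned it into [k] in isolation, 'wind' would also alternate; but it has [g] in both [ɣigo] and [ɣig].
So /k/ is underlying, and a rule of intervocalic voicing — voiceless stops become voiced between vowels — gives [g].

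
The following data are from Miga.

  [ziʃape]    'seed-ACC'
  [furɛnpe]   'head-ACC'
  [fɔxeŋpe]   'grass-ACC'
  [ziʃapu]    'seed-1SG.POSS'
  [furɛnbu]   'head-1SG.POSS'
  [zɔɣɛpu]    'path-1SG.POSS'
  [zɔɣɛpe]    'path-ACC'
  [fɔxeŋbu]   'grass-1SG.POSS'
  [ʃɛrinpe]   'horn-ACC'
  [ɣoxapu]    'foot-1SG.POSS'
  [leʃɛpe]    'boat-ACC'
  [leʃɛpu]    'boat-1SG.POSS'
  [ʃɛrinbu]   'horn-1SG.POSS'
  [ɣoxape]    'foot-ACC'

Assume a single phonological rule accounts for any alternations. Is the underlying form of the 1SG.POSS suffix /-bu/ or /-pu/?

/-bu/

The 1SG.POSS morpheme has two allomorphs, [-bu] and [-pu].
The ACC suffix, which begins with [p], is invariant after every stem; so [p] is not altered by any rule here.
The 1SG.POSS suffix is therefore /-bu/ underlyingly, with post-vocalic devoicing: voiced stops become voiceless after a vowel.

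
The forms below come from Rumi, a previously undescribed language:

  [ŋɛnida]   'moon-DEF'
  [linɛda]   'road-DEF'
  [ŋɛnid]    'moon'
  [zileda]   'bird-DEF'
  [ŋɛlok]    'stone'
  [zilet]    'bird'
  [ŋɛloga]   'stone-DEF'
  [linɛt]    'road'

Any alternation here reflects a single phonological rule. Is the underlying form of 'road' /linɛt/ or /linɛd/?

'road' shows [d] ~ [t] at the end of the stem ([linɛda] vs [linɛt]).
Compare 'moon', with invariant [d] in [ŋɛnida] and [ŋɛnid]: an analysis with underlying /d/ and a rule producing [t] in isolation would wrongly predict alternation here too.
The alternation reflects intervocalic voicing: voiceless stops become voiced between vowels. /t/ is underlying.

/linɛt/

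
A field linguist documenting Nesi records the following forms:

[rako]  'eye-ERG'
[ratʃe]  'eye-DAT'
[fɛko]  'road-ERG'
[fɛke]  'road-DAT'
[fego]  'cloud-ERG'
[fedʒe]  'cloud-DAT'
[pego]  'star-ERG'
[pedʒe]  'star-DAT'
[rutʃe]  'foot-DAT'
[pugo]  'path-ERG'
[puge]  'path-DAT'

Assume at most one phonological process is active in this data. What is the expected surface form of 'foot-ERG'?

The root 'eye' surfaces as [rako] and [ratʃe], with a stem-final [k] ~ [tʃ] alternation.
If /k/ were underlying and a rule turned it into [tʃ] before the DAT suffix, 'road' would also alternate; but it has [k] in both [fɛko] and [fɛke].
So /tʃ/ is underlying, and a rule of depalatalization — palato-alveolar /tʃ/ and /dʒ/ become [k] and [g] when no front vowel follows — gives [k].
The one attested form of 'foot', [rutʃe], shows underlying /rutʃ/. Applying the same rule when no front vowel follows gives [ruko].

[ruko]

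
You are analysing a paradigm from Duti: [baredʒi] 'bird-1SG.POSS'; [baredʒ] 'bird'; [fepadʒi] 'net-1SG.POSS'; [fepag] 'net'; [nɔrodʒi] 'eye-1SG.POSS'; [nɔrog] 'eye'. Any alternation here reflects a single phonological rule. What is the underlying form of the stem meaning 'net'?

/fepag/

'net' shows [dʒ] ~ [g] at the end of the stem ([fepadʒi] vs [fepag]).
Compare 'bird', with invariant [dʒ] in [baredʒi] and [baredʒ]: an analysis with underlying /dʒ/ and a rule producing [g] in isolation would wrongly predict alternation here too.
The underlying segment must be /g/; /g/ becomes palato-alveolar [dʒ] before a front vowel, yielding [dʒ] there.
Hence 'net' is /fepag/ underlyingly.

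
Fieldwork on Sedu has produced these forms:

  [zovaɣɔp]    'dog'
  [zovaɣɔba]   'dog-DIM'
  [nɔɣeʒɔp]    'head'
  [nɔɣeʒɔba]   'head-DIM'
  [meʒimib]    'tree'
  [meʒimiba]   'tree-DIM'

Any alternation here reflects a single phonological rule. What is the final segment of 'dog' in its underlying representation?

'dog' shows [p] ~ [b] at the end of the stem ([zovaɣɔp] vs [zovaɣɔba]).
The stem 'tree' ([meʒimib], [meʒimiba]) shows [b] unchanged in both environments, so [b] cannot be basic with [p] derived in isolation.
So /p/ is underlying, and a rule of intervocalic voicing — voiceless stops become voiced between vowels — gives [b].

/p/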